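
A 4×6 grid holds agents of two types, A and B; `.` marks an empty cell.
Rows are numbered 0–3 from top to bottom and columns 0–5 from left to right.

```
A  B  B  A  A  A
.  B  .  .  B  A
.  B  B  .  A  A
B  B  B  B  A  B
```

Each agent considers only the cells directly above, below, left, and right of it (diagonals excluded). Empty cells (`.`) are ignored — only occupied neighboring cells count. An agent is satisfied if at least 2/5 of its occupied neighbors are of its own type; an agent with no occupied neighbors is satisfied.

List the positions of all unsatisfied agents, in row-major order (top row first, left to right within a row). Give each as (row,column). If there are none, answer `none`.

(0,0), (1,4), (3,4), (3,5)

(0,0)A 0/1 ✗
(0,1)B 2/3 ✓
(0,2)B 1/2 ✓
(0,3)A 1/2 ✓
(0,4)A 2/3 ✓
(0,5)A 2/2 ✓
(1,1)B 2/2 ✓
(1,4)B 0/3 ✗
(1,5)A 2/3 ✓
(2,1)B 3/3 ✓
(2,2)B 2/2 ✓
(2,4)A 2/3 ✓
(2,5)A 2/3 ✓
(3,0)B 1/1 ✓
(3,1)B 3/3 ✓
(3,2)B 3/3 ✓
(3,3)B 1/2 ✓
(3,4)A 1/3 ✗
(3,5)B 0/2 ✗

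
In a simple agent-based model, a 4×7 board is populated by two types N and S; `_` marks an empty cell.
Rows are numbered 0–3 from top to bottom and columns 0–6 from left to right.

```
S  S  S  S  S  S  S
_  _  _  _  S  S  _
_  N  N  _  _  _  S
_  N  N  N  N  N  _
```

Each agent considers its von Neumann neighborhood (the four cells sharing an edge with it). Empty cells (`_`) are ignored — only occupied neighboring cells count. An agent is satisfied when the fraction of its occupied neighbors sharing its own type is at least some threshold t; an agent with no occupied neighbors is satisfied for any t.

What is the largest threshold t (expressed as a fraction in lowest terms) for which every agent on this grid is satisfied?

1/1

(0,0)S 1/1
(0,1)S 2/2
(0,2)S 2/2
(0,3)S 2/2
(0,4)S 3/3
(0,5)S 3/3
(0,6)S 1/1
(1,4)S 2/2
(1,5)S 2/2
(2,1)N 2/2
(2,2)N 2/2
(2,6)S — no occupied neighbors
(3,1)N 2/2
(3,2)N 3/3
(3,3)N 2/2
(3,4)N 2/2
(3,5)N 1/1
The smallest same-type fraction is 1/1 at (0,0), which reduces to 1/1. Any threshold above that leaves this agent unsatisfied.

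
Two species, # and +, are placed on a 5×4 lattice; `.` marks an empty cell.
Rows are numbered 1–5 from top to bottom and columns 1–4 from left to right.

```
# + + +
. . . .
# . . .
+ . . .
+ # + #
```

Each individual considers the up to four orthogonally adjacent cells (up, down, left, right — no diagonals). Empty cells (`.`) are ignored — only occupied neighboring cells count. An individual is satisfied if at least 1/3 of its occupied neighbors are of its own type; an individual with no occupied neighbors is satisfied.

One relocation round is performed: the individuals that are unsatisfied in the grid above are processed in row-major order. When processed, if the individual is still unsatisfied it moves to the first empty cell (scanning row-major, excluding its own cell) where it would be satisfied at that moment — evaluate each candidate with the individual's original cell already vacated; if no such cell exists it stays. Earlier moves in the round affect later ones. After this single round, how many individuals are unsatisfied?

Initially unsatisfied (in order): (1,1), (3,1), (5,2), (5,3), (5,4).
  (1,1) → (2,1).
  (3,1): now satisfied by earlier moves; stays.
  (5,2) → (1,1).
  (5,3) → (2,2).
  (5,4): now satisfied by earlier moves; stays.
Resulting grid:
# + + +
# + . .
# . . .
+ . . .
+ . . #
All satisfied now.

0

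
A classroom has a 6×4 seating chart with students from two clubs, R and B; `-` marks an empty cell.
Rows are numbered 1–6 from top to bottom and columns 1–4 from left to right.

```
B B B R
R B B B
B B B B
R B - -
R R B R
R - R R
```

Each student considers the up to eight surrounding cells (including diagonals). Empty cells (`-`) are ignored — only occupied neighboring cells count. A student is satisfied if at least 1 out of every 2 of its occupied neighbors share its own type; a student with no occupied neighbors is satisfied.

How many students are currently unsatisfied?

(1,1)B 2/3 satisfied
(1,2)B 4/5 satisfied
(1,3)B 4/5 satisfied
(1,4)R 0/3 not
(2,1)R 0/5 not
(2,2)B 7/8 satisfied
(2,3)B 7/8 satisfied
(2,4)B 4/5 satisfied
(3,1)B 3/5 satisfied
(3,2)B 5/7 satisfied
(3,3)B 6/6 satisfied
(3,4)B 3/3 satisfied
(4,1)R 2/5 not
(4,2)B 4/7 satisfied
(5,1)R 3/4 satisfied
(5,2)R 4/6 satisfied
(5,3)B 1/5 not
(5,4)R 2/3 satisfied
(6,1)R 2/2 satisfied
(6,3)R 3/4 satisfied
(6,4)R 2/3 satisfied
Unsatisfied: (1,4), (2,1), (4,1), (5,3) — 4 in total.

4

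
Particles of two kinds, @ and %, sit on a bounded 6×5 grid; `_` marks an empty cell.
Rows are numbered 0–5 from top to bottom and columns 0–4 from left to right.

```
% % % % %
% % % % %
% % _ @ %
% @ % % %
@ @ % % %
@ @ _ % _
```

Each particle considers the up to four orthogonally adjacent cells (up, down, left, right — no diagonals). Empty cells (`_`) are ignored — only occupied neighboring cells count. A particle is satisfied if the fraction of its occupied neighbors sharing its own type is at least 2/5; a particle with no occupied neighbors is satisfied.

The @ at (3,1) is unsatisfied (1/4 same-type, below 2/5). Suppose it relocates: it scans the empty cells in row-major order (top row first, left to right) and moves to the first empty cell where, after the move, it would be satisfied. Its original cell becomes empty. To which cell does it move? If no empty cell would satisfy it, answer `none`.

none

Vacating (3,1). Empty cells in order:
  (2,2): 1/4 same-type → still unsatisfied.
  (5,2): 1/3 same-type → still unsatisfied.
  (5,4): 0/2 same-type → still unsatisfied.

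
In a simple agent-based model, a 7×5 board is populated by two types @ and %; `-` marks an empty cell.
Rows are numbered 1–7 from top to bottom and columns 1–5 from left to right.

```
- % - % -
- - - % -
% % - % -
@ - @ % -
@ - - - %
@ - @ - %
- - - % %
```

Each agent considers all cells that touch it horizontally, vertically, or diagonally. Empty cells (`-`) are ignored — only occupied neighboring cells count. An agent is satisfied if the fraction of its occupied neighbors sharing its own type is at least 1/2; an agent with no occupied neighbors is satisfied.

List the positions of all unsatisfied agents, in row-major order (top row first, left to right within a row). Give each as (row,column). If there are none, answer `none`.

(3,2), (4,1), (4,3), (6,3)

(1,2)% 0/0 satisfied
(1,4)% 1/1 satisfied
(2,4)% 2/2 satisfied
(3,1)% 1/2 satisfied
(3,2)% 1/3 not
(3,4)% 2/3 satisfied
(4,1)@ 1/3 not
(4,3)@ 0/3 not
(4,4)% 2/3 satisfied
(5,1)@ 2/2 satisfied
(5,5)% 2/2 satisfied
(6,1)@ 1/1 satisfied
(6,3)@ 0/1 not
(6,5)% 3/3 satisfied
(7,4)% 2/3 satisfied
(7,5)% 2/2 satisfied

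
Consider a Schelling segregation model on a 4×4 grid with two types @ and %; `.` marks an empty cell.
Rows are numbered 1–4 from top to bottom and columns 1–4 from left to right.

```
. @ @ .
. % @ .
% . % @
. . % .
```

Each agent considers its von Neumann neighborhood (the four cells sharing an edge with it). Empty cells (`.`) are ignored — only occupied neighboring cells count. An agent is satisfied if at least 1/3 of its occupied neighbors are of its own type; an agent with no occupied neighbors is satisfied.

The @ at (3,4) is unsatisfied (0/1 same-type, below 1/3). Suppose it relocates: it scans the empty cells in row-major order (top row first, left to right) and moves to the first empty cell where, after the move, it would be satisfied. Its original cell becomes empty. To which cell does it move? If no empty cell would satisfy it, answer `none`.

Vacating (3,4). Empty cells in order:
  (1,1): 1/1 same-type → satisfied — stop here.

(1,1)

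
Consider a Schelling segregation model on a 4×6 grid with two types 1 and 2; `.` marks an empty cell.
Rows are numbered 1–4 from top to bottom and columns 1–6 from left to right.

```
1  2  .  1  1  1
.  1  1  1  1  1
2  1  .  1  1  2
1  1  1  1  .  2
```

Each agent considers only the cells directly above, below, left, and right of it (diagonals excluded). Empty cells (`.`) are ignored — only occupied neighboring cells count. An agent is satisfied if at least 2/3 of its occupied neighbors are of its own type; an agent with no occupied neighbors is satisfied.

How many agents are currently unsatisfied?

(1,1)1 0/1 not
(1,2)2 0/2 not
(1,4)1 2/2 satisfied
(1,5)1 3/3 satisfied
(1,6)1 2/2 satisfied
(2,2)1 2/3 satisfied
(2,3)1 2/2 satisfied
(2,4)1 4/4 satisfied
(2,5)1 4/4 satisfied
(2,6)1 2/3 satisfied
(3,1)2 0/2 not
(3,2)1 2/3 satisfied
(3,4)1 3/3 satisfied
(3,5)1 2/3 satisfied
(3,6)2 1/3 not
(4,1)1 1/2 not
(4,2)1 3/3 satisfied
(4,3)1 2/2 satisfied
(4,4)1 2/2 satisfied
(4,6)2 1/1 satisfied
Unsatisfied: (1,1), (1,2), (3,1), (3,6), (4,1) — 5 in total.

5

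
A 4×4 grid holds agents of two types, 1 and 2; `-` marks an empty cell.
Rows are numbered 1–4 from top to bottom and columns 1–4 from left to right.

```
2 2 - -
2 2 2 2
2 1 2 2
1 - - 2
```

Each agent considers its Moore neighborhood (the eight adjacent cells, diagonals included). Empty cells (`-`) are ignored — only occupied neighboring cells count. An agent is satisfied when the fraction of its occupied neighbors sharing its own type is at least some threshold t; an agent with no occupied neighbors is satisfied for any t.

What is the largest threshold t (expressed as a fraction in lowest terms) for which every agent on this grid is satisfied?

Row 1: (1,1)2 3/3 · (1,2)2 4/4
Row 2: (2,1)2 4/5 · (2,2)2 6/7 · (2,3)2 5/6 · (2,4)2 3/3
Row 3: (3,1)2 2/4 · (3,2)1 1/6 · (3,3)2 5/6 · (3,4)2 4/4
Row 4: (4,1)1 1/2 · (4,4)2 2/2
The smallest same-type fraction is 1/6 at (3,2), which reduces to 1/6. Any threshold above that leaves this agent unsatisfied.

1/6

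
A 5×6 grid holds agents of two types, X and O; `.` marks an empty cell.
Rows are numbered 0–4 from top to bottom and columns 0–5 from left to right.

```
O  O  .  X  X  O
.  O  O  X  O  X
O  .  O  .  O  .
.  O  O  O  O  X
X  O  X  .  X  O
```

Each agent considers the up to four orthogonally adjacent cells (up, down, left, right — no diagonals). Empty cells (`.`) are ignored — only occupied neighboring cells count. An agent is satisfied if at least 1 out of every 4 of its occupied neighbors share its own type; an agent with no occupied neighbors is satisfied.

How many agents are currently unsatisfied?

7

(0,0)O 1/1 satisfied
(0,1)O 2/2 satisfied
(0,3)X 2/2 satisfied
(0,4)X 1/3 satisfied
(0,5)O 0/2 not
(1,1)O 2/2 satisfied
(1,2)O 2/3 satisfied
(1,3)X 1/3 satisfied
(1,4)O 1/4 satisfied
(1,5)X 0/2 not
(2,0)O 0/0 satisfied
(2,2)O 2/2 satisfied
(2,4)O 2/2 satisfied
(3,1)O 2/2 satisfied
(3,2)O 3/4 satisfied
(3,3)O 2/2 satisfied
(3,4)O 2/4 satisfied
(3,5)X 0/2 not
(4,0)X 0/1 not
(4,1)O 1/3 satisfied
(4,2)X 0/2 not
(4,4)X 0/2 not
(4,5)O 0/2 not
Unsatisfied: (0,5), (1,5), (3,5), (4,0), (4,2), (4,4), (4,5) — 7 in total.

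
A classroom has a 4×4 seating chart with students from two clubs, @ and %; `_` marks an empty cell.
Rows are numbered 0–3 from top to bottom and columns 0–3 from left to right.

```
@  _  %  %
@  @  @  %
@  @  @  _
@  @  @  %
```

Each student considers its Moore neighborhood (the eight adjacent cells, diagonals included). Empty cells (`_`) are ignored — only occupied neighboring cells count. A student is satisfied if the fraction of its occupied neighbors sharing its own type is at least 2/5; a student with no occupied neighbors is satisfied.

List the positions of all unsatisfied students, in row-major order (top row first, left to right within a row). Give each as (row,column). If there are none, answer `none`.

Row 0: (0,0)@ 2/2 ok · (0,2)% 2/4 ok · (0,3)% 2/3 ok
Row 1: (1,0)@ 4/4 ok · (1,1)@ 6/7 ok · (1,2)@ 3/6 ok · (1,3)% 2/4 ok
Row 2: (2,0)@ 5/5 ok · (2,1)@ 8/8 ok · (2,2)@ 5/7 ok
Row 3: (3,0)@ 3/3 ok · (3,1)@ 5/5 ok · (3,2)@ 3/4 ok · (3,3)% 0/2 unhappy

(3,3)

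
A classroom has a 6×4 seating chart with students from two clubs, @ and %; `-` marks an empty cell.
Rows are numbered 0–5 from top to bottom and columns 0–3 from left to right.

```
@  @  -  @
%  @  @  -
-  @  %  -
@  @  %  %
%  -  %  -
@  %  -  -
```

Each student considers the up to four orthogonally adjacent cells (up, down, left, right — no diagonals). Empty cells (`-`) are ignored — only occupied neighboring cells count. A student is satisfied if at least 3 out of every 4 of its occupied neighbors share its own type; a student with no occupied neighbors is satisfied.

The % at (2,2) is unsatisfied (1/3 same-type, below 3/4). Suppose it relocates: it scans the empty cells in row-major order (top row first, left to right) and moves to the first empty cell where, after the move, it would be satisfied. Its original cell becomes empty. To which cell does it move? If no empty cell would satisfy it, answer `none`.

(2,3)

Vacating (2,2). Empty cells in order:
  (0,2): 0/3 same-type → still unsatisfied.
  (1,3): 0/2 same-type → still unsatisfied.
  (2,0): 1/3 same-type → still unsatisfied.
  (2,3): 1/1 same-type → satisfied — stop here.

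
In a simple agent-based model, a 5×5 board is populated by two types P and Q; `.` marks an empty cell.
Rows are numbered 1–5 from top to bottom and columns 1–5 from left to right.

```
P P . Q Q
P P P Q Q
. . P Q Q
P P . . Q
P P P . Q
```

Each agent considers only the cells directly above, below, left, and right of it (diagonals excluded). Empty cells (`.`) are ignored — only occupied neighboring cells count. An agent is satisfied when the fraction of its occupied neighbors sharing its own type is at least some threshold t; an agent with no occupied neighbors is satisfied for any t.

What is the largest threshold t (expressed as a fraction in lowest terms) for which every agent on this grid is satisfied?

Row 1: (1,1)P 2/2 · (1,2)P 2/2 · (1,4)Q 2/2 · (1,5)Q 2/2
Row 2: (2,1)P 2/2 · (2,2)P 3/3 · (2,3)P 2/3 · (2,4)Q 3/4 · (2,5)Q 3/3
Row 3: (3,3)P 1/2 · (3,4)Q 2/3 · (3,5)Q 3/3
Row 4: (4,1)P 2/2 · (4,2)P 2/2 · (4,5)Q 2/2
Row 5: (5,1)P 2/2 · (5,2)P 3/3 · (5,3)P 1/1 · (5,5)Q 1/1
The smallest same-type fraction is 1/2 at (3,3), which reduces to 1/2. Any threshold above that leaves this agent unsatisfied.

1/2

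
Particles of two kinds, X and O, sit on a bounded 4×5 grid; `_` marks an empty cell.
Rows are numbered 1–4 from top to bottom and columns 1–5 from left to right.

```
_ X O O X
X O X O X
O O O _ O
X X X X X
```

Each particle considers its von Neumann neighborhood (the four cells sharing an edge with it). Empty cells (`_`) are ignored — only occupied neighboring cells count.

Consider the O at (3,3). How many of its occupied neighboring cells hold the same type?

1

Occupied neighbors of (3,3): (2,3)=X, (4,3)=X, (3,2)=O.
Same type (O): 1 of 3.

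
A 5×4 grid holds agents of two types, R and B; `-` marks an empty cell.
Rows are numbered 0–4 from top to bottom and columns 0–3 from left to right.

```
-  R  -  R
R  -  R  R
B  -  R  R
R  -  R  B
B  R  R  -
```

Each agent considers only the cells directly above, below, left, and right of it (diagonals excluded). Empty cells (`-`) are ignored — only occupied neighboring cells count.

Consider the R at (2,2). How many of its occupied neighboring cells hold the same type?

3

Occupied neighbors of (2,2): (1,2)=R, (3,2)=R, (2,3)=R.
Same type (R): 3 of 3.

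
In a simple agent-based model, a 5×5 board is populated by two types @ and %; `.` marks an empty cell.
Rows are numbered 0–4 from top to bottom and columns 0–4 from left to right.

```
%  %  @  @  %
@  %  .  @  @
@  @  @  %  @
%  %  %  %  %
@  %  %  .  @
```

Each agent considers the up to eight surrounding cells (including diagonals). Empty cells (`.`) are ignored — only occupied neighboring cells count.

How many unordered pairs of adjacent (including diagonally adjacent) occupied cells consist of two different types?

Scan each occupied cell's neighbors to the right and below (and the two forward diagonals) so each pair is counted once.
Row 0: %(0,0)–%(0,1)= %(0,0)–@(1,0)≠ %(0,0)–%(1,1)= %(0,1)–@(0,2)≠ %(0,1)–%(1,1)= %(0,1)–@(1,0)≠ @(0,2)–@(0,3)= @(0,2)–@(1,3)= @(0,2)–%(1,1)≠ @(0,3)–%(0,4)≠ @(0,3)–@(1,3)= @(0,3)–@(1,4)= %(0,4)–@(1,4)≠ %(0,4)–@(1,3)≠  → 7/14 unlike.
Row 1: @(1,0)–%(1,1)≠ @(1,0)–@(2,0)= @(1,0)–@(2,1)= %(1,1)–@(2,1)≠ %(1,1)–@(2,2)≠ %(1,1)–@(2,0)≠ @(1,3)–@(1,4)= @(1,3)–%(2,3)≠ @(1,3)–@(2,4)= @(1,3)–@(2,2)= @(1,4)–@(2,4)= @(1,4)–%(2,3)≠  → 6/12 unlike.
Row 2: @(2,0)–@(2,1)= @(2,0)–%(3,0)≠ @(2,0)–%(3,1)≠ @(2,1)–@(2,2)= @(2,1)–%(3,1)≠ @(2,1)–%(3,2)≠ @(2,1)–%(3,0)≠ @(2,2)–%(2,3)≠ @(2,2)–%(3,2)≠ @(2,2)–%(3,3)≠ @(2,2)–%(3,1)≠ %(2,3)–@(2,4)≠ %(2,3)–%(3,3)= %(2,3)–%(3,4)= %(2,3)–%(3,2)= @(2,4)–%(3,4)≠ @(2,4)–%(3,3)≠  → 12/17 unlike.
Row 3: %(3,0)–%(3,1)= %(3,0)–@(4,0)≠ %(3,0)–%(4,1)= %(3,1)–%(3,2)= %(3,1)–%(4,1)= %(3,1)–%(4,2)= %(3,1)–@(4,0)≠ %(3,2)–%(3,3)= %(3,2)–%(4,2)= %(3,2)–%(4,1)= %(3,3)–%(3,4)= %(3,3)–@(4,4)≠ %(3,3)–%(4,2)= %(3,4)–@(4,4)≠  → 4/14 unlike.
Row 4: @(4,0)–%(4,1)≠ %(4,1)–%(4,2)=  → 1/2 unlike.
Total adjacent occupied pairs: 59; unlike-type pairs: 30.

30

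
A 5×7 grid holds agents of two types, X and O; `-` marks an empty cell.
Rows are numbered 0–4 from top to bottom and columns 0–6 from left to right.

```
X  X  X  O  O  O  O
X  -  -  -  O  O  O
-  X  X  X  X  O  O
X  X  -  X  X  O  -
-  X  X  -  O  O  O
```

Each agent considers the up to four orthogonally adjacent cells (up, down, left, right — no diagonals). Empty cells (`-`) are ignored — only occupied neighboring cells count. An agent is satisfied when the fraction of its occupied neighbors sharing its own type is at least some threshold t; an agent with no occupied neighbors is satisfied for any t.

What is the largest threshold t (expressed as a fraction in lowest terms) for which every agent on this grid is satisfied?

Row 0: (0,0)X 2/2 · (0,1)X 2/2 · (0,2)X 1/2 · (0,3)O 1/2 · (0,4)O 3/3 · (0,5)O 3/3 · (0,6)O 2/2
Row 1: (1,0)X 1/1 · (1,4)O 2/3 · (1,5)O 4/4 · (1,6)O 3/3
Row 2: (2,1)X 2/2 · (2,2)X 2/2 · (2,3)X 3/3 · (2,4)X 2/4 · (2,5)O 3/4 · (2,6)O 2/2
Row 3: (3,0)X 1/1 · (3,1)X 3/3 · (3,3)X 2/2 · (3,4)X 2/4 · (3,5)O 2/3
Row 4: (4,1)X 2/2 · (4,2)X 1/1 · (4,4)O 1/2 · (4,5)O 3/3 · (4,6)O 1/1
The smallest same-type fraction is 1/2 at (0,2), which reduces to 1/2. Any threshold above that leaves this agent unsatisfied.

1/2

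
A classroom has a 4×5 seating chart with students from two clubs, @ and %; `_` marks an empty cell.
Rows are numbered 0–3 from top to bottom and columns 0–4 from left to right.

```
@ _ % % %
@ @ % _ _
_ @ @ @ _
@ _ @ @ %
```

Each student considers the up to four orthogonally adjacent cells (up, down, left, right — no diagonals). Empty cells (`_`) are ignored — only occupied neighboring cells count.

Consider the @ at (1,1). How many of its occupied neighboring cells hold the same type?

Occupied neighbors of (1,1): (2,1)=@, (1,0)=@, (1,2)=%.
Same type (@): 2 of 3.

2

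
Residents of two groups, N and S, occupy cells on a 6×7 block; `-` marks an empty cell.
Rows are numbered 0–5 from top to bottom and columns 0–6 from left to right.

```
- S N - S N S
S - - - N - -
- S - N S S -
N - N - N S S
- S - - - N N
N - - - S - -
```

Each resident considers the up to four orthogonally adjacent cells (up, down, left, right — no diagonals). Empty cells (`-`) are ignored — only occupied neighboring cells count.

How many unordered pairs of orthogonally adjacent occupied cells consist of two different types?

10

Scan each occupied cell's neighbors to the right and below so each pair is counted once.
From row 0: 4 unlike of 4 pairs (running 4/4).
From row 1: 1 unlike of 1 pairs (running 5/5).
From row 2: 2 unlike of 4 pairs (running 7/9).
From row 3: 3 unlike of 4 pairs (running 10/13).
From row 4: 0 unlike of 1 pairs (running 10/14).
Total adjacent occupied pairs: 14; unlike-type pairs: 10.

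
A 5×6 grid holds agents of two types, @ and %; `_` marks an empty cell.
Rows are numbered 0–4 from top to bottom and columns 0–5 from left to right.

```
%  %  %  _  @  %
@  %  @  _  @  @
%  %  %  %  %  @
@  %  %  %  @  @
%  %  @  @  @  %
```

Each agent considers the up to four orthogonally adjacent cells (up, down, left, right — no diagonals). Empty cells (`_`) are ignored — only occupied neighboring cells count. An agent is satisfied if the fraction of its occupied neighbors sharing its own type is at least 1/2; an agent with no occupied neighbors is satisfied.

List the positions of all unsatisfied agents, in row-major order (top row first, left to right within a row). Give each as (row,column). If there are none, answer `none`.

(0,5), (1,0), (1,2), (2,0), (2,4), (3,0), (4,2), (4,5)

Row 0: (0,0)% 1/2 satisfied · (0,1)% 3/3 satisfied · (0,2)% 1/2 satisfied · (0,4)@ 1/2 satisfied · (0,5)% 0/2 not
Row 1: (1,0)@ 0/3 not · (1,1)% 2/4 satisfied · (1,2)@ 0/3 not · (1,4)@ 2/3 satisfied · (1,5)@ 2/3 satisfied
Row 2: (2,0)% 1/3 not · (2,1)% 4/4 satisfied · (2,2)% 3/4 satisfied · (2,3)% 3/3 satisfied · (2,4)% 1/4 not · (2,5)@ 2/3 satisfied
Row 3: (3,0)@ 0/3 not · (3,1)% 3/4 satisfied · (3,2)% 3/4 satisfied · (3,3)% 2/4 satisfied · (3,4)@ 2/4 satisfied · (3,5)@ 2/3 satisfied
Row 4: (4,0)% 1/2 satisfied · (4,1)% 2/3 satisfied · (4,2)@ 1/3 not · (4,3)@ 2/3 satisfied · (4,4)@ 2/3 satisfied · (4,5)% 0/2 not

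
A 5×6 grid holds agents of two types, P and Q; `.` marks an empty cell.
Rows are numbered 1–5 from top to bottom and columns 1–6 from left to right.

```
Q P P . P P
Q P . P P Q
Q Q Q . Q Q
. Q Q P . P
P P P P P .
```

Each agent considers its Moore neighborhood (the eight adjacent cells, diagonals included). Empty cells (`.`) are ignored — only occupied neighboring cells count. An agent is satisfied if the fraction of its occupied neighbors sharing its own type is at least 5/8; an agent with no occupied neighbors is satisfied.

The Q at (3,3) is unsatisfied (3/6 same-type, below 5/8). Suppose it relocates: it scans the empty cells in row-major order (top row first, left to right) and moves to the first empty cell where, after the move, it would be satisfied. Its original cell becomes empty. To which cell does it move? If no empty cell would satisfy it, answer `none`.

Vacating (3,3). Empty cells in order:
  (1,4): 0/4 same-type → still unsatisfied.
  (2,3): 1/5 same-type → still unsatisfied.
  (3,4): 2/5 same-type → still unsatisfied.
  (4,1): 3/5 same-type → still unsatisfied.
  (4,5): 2/6 same-type → still unsatisfied.
  (5,6): 0/2 same-type → still unsatisfied.

none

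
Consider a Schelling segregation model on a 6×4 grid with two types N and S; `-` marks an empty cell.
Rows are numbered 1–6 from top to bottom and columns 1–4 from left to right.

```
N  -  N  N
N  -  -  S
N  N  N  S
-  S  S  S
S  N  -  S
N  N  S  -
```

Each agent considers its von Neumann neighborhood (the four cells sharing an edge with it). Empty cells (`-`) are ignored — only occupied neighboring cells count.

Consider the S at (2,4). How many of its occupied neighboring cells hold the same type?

Occupied neighbors of (2,4): (1,4)=N, (3,4)=S.
Same type (S): 1 of 2.

1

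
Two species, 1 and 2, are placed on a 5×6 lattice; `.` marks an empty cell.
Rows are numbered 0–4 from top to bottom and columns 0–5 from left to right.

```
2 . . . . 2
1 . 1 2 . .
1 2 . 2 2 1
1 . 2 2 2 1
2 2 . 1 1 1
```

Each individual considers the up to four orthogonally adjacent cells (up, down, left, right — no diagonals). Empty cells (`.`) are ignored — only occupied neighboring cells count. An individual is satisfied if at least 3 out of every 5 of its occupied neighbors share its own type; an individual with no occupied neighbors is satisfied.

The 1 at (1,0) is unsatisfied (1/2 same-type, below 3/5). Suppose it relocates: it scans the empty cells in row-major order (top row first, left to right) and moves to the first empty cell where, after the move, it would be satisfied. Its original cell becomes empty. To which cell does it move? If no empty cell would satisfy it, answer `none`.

(0,2)

Vacating (1,0). Empty cells in order:
  (0,1): 0/1 same-type → still unsatisfied.
  (0,2): 1/1 same-type → satisfied — stop here.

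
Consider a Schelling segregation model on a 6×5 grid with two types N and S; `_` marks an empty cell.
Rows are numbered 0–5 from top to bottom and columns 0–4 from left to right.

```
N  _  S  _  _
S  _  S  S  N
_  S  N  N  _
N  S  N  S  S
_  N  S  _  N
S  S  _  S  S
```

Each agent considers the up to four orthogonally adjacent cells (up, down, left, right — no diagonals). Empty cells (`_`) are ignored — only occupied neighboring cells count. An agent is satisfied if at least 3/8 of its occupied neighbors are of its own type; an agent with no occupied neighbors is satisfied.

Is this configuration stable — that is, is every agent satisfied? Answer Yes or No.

Row 0: (0,0)N 0/1 unhappy · (0,2)S 1/1 ok
Row 1: (1,0)S 0/1 unhappy · (1,2)S 2/3 ok · (1,3)S 1/3 unhappy · (1,4)N 0/1 unhappy
Row 2: (2,1)S 1/2 ok · (2,2)N 2/4 ok · (2,3)N 1/3 unhappy
Row 3: (3,0)N 0/1 unhappy · (3,1)S 1/4 unhappy · (3,2)N 1/4 unhappy · (3,3)S 1/3 unhappy · (3,4)S 1/2 ok
Row 4: (4,1)N 0/3 unhappy · (4,2)S 0/2 unhappy · (4,4)N 0/2 unhappy
Row 5: (5,0)S 1/1 ok · (5,1)S 1/2 ok · (5,3)S 1/1 ok · (5,4)S 1/2 ok
For instance (0,0) has only 0/1 same-type neighbors, below 3/8.

No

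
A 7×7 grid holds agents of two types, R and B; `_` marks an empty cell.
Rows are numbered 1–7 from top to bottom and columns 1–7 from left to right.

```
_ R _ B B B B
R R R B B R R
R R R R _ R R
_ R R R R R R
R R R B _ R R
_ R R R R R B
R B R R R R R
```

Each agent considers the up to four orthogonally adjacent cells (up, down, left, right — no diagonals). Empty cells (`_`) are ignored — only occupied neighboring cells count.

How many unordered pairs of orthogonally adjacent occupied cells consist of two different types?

Scan each occupied cell's neighbors to the right and below so each pair is counted once.
Row 1: R(1,2)–R(2,2)= B(1,4)–B(1,5)= B(1,4)–B(2,4)= B(1,5)–B(1,6)= B(1,5)–B(2,5)= B(1,6)–B(1,7)= B(1,6)–R(2,6)≠ B(1,7)–R(2,7)≠  → 2/8 unlike.
Row 2: R(2,1)–R(2,2)= R(2,1)–R(3,1)= R(2,2)–R(2,3)= R(2,2)–R(3,2)= R(2,3)–B(2,4)≠ R(2,3)–R(3,3)= B(2,4)–B(2,5)= B(2,4)–R(3,4)≠ B(2,5)–R(2,6)≠ R(2,6)–R(2,7)= R(2,6)–R(3,6)= R(2,7)–R(3,7)=  → 3/12 unlike.
Row 3: R(3,1)–R(3,2)= R(3,2)–R(3,3)= R(3,2)–R(4,2)= R(3,3)–R(3,4)= R(3,3)–R(4,3)= R(3,4)–R(4,4)= R(3,6)–R(3,7)= R(3,6)–R(4,6)= R(3,7)–R(4,7)=  → 0/9 unlike.
Row 4: R(4,2)–R(4,3)= R(4,2)–R(5,2)= R(4,3)–R(4,4)= R(4,3)–R(5,3)= R(4,4)–R(4,5)= R(4,4)–B(5,4)≠ R(4,5)–R(4,6)= R(4,6)–R(4,7)= R(4,6)–R(5,6)= R(4,7)–R(5,7)=  → 1/10 unlike.
Row 5: R(5,1)–R(5,2)= R(5,2)–R(5,3)= R(5,2)–R(6,2)= R(5,3)–B(5,4)≠ R(5,3)–R(6,3)= B(5,4)–R(6,4)≠ R(5,6)–R(5,7)= R(5,6)–R(6,6)= R(5,7)–B(6,7)≠  → 3/9 unlike.
Row 6: R(6,2)–R(6,3)= R(6,2)–B(7,2)≠ R(6,3)–R(6,4)= R(6,3)–R(7,3)= R(6,4)–R(6,5)= R(6,4)–R(7,4)= R(6,5)–R(6,6)= R(6,5)–R(7,5)= R(6,6)–B(6,7)≠ R(6,6)–R(7,6)= B(6,7)–R(7,7)≠  → 3/11 unlike.
Row 7: R(7,1)–B(7,2)≠ B(7,2)–R(7,3)≠ R(7,3)–R(7,4)= R(7,4)–R(7,5)= R(7,5)–R(7,6)= R(7,6)–R(7,7)=  → 2/6 unlike.
Total adjacent occupied pairs: 65; unlike-type pairs: 14.

14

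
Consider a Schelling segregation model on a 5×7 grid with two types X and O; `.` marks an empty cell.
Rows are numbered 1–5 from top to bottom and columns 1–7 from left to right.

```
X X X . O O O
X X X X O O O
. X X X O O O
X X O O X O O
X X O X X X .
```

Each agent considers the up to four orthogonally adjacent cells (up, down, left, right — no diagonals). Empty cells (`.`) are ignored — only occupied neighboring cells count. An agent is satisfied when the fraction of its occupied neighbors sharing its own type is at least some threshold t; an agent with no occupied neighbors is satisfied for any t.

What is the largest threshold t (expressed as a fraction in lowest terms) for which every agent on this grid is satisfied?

(1,1)X 2/2
(1,2)X 3/3
(1,3)X 2/2
(1,5)O 2/2
(1,6)O 3/3
(1,7)O 2/2
(2,1)X 2/2
(2,2)X 4/4
(2,3)X 4/4
(2,4)X 2/3
(2,5)O 3/4
(2,6)O 4/4
(2,7)O 3/3
(3,2)X 3/3
(3,3)X 3/4
(3,4)X 2/4
(3,5)O 2/4
(3,6)O 4/4
(3,7)O 3/3
(4,1)X 2/2
(4,2)X 3/4
(4,3)O 2/4
(4,4)O 1/4
(4,5)X 1/4
(4,6)O 2/4
(4,7)O 2/2
(5,1)X 2/2
(5,2)X 2/3
(5,3)O 1/3
(5,4)X 1/3
(5,5)X 3/3
(5,6)X 1/2
The smallest same-type fraction is 1/4 at (4,4), which reduces to 1/4. Any threshold above that leaves this agent unsatisfied.

1/4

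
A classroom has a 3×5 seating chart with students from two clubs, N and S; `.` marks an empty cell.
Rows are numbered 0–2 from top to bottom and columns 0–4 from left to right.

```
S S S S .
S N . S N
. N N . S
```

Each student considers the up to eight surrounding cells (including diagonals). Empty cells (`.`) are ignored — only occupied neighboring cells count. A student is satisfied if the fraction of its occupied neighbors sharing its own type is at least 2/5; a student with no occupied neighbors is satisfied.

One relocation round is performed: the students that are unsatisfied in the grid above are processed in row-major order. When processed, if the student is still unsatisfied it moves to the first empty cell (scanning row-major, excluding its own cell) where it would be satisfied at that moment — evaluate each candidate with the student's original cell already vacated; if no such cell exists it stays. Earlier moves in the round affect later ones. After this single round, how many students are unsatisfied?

Initially unsatisfied (in order): (1,1), (1,4).
  (1,1) → (2,0).
  (1,4) → (1,1).
Resulting grid:
S S S S .
S N . S .
N N N . S
All satisfied now.

0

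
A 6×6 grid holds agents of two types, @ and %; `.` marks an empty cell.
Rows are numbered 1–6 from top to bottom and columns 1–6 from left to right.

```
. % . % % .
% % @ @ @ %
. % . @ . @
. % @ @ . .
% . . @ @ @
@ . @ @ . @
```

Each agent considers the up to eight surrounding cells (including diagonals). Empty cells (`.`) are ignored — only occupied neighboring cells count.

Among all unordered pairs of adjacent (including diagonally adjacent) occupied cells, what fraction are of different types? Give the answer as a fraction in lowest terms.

Scan each occupied cell's neighbors to the right and below (and the two forward diagonals) so each pair is counted once.
Row 1: %(1,2)–%(2,2)= %(1,2)–@(2,3)≠ %(1,2)–%(2,1)= %(1,4)–%(1,5)= %(1,4)–@(2,4)≠ %(1,4)–@(2,5)≠ %(1,4)–@(2,3)≠ %(1,5)–@(2,5)≠ %(1,5)–%(2,6)= %(1,5)–@(2,4)≠  → 6/10 unlike.
Row 2: %(2,1)–%(2,2)= %(2,1)–%(3,2)= %(2,2)–@(2,3)≠ %(2,2)–%(3,2)= @(2,3)–@(2,4)= @(2,3)–@(3,4)= @(2,3)–%(3,2)≠ @(2,4)–@(2,5)= @(2,4)–@(3,4)= @(2,5)–%(2,6)≠ @(2,5)–@(3,6)= @(2,5)–@(3,4)= %(2,6)–@(3,6)≠  → 4/13 unlike.
Row 3: %(3,2)–%(4,2)= %(3,2)–@(4,3)≠ @(3,4)–@(4,4)= @(3,4)–@(4,3)=  → 1/4 unlike.
Row 4: %(4,2)–@(4,3)≠ %(4,2)–%(5,1)= @(4,3)–@(4,4)= @(4,3)–@(5,4)= @(4,4)–@(5,4)= @(4,4)–@(5,5)=  → 1/6 unlike.
Row 5: %(5,1)–@(6,1)≠ @(5,4)–@(5,5)= @(5,4)–@(6,4)= @(5,4)–@(6,3)= @(5,5)–@(5,6)= @(5,5)–@(6,6)= @(5,5)–@(6,4)= @(5,6)–@(6,6)=  → 1/8 unlike.
Row 6: @(6,3)–@(6,4)=  → 0/1 unlike.
Total adjacent occupied pairs: 42; unlike-type pairs: 13.
13/42 is already in lowest terms.

13/42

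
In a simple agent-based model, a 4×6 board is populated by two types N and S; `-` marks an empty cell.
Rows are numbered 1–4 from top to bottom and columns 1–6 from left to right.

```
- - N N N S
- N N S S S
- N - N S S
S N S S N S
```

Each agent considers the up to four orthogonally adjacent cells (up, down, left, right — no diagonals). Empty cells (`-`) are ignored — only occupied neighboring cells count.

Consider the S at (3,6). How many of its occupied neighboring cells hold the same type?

Occupied neighbors of (3,6): (2,6)=S, (4,6)=S, (3,5)=S.
Same type (S): 3 of 3.

3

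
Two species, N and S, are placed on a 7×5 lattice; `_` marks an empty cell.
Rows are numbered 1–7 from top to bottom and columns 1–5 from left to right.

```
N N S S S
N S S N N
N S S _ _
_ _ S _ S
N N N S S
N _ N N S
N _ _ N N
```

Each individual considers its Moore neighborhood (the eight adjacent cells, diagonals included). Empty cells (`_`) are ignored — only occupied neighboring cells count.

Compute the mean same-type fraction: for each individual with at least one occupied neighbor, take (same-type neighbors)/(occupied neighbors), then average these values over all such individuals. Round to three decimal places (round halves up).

Row 1: (1,1)N 2/3 · (1,2)N 2/5 · (1,3)S 3/5 · (1,4)S 3/5 · (1,5)S 1/3
Row 2: (2,1)N 3/5 · (2,2)S 4/8 · (2,3)S 5/7 · (2,4)N 1/6 · (2,5)N 1/3
Row 3: (3,1)N 1/3 · (3,2)S 4/6 · (3,3)S 4/5
Row 4: (4,3)S 3/5 · (4,5)S 2/2
Row 5: (5,1)N 2/2 · (5,2)N 4/5 · (5,3)N 3/5 · (5,4)S 4/7 · (5,5)S 3/4
Row 6: (6,1)N 3/3 · (6,3)N 4/5 · (6,4)N 4/7 · (6,5)S 2/5
Row 7: (7,1)N 1/1 · (7,4)N 3/4 · (7,5)N 2/3
Sum over 27 individuals: 2/3 + 2/5 + 3/5 + 3/5 + 1/3 + 3/5 + 4/8 + 5/7 + 1/6 + 1/3 + 1/3 + 4/6 + 4/5 + 3/5 + 2/2 + 2/2 + 4/5 + 3/5 + 4/7 + 3/4 + 3/3 + 4/5 + 4/7 + 2/5 + 1/1 + 3/4 + 2/3 = 3617/210; mean = 3617/210 ÷ 27 = 3617/5670 = 0.637918… → 0.638.

0.638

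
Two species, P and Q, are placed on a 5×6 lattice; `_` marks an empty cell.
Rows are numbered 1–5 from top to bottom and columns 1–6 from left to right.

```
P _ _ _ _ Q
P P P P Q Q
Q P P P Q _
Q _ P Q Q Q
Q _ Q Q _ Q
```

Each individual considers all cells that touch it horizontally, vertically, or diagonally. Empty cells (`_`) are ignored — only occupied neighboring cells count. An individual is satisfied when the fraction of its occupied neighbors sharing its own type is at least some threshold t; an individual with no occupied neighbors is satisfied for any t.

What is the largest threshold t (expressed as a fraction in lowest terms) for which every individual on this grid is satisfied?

Row 1: (1,1)P 2/2 · (1,6)Q 2/2
Row 2: (2,1)P 3/4 · (2,2)P 5/6 · (2,3)P 5/5 · (2,4)P 3/5 · (2,5)Q 3/5 · (2,6)Q 3/3
Row 3: (3,1)Q 1/4 · (3,2)P 5/7 · (3,3)P 6/7 · (3,4)P 4/8 · (3,5)Q 5/7
Row 4: (4,1)Q 2/3 · (4,3)P 3/6 · (4,4)Q 4/7 · (4,5)Q 5/6 · (4,6)Q 3/3
Row 5: (5,1)Q 1/1 · (5,3)Q 2/3 · (5,4)Q 3/4 · (5,6)Q 2/2
The smallest same-type fraction is 1/4 at (3,1), which reduces to 1/4. Any threshold above that leaves this individual unsatisfied.

1/4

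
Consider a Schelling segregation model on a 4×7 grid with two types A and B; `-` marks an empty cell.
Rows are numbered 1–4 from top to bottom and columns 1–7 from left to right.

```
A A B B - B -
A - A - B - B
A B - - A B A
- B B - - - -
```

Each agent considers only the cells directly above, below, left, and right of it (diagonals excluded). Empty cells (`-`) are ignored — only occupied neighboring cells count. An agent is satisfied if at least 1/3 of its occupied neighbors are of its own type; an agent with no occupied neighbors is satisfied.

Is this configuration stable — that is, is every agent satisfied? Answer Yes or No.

No

(1,1)A 2/2 ok
(1,2)A 1/2 ok
(1,3)B 1/3 ok
(1,4)B 1/1 ok
(1,6)B 0/0 ok
(2,1)A 2/2 ok
(2,3)A 0/1 unhappy
(2,5)B 0/1 unhappy
(2,7)B 0/1 unhappy
(3,1)A 1/2 ok
(3,2)B 1/2 ok
(3,5)A 0/2 unhappy
(3,6)B 0/2 unhappy
(3,7)A 0/2 unhappy
(4,2)B 2/2 ok
(4,3)B 1/1 ok
For instance (2,3) has only 0/1 same-type neighbors, below 1/3.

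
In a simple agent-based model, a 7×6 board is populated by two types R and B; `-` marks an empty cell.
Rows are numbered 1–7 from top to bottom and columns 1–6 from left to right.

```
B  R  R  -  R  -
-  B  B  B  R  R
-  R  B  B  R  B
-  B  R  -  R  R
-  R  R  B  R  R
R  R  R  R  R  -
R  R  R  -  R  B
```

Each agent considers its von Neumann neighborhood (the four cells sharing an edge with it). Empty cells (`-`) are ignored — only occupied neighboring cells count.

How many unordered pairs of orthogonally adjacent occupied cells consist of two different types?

18

Scan each occupied cell's neighbors to the right and below so each pair is counted once.
Row 1: B(1,1)–R(1,2)≠ R(1,2)–R(1,3)= R(1,2)–B(2,2)≠ R(1,3)–B(2,3)≠ R(1,5)–R(2,5)=  → 3/5 unlike.
Row 2: B(2,2)–B(2,3)= B(2,2)–R(3,2)≠ B(2,3)–B(2,4)= B(2,3)–B(3,3)= B(2,4)–R(2,5)≠ B(2,4)–B(3,4)= R(2,5)–R(2,6)= R(2,5)–R(3,5)= R(2,6)–B(3,6)≠  → 3/9 unlike.
Row 3: R(3,2)–B(3,3)≠ R(3,2)–B(4,2)≠ B(3,3)–B(3,4)= B(3,3)–R(4,3)≠ B(3,4)–R(3,5)≠ R(3,5)–B(3,6)≠ R(3,5)–R(4,5)= B(3,6)–R(4,6)≠  → 6/8 unlike.
Row 4: B(4,2)–R(4,3)≠ B(4,2)–R(5,2)≠ R(4,3)–R(5,3)= R(4,5)–R(4,6)= R(4,5)–R(5,5)= R(4,6)–R(5,6)=  → 2/6 unlike.
Row 5: R(5,2)–R(5,3)= R(5,2)–R(6,2)= R(5,3)–B(5,4)≠ R(5,3)–R(6,3)= B(5,4)–R(5,5)≠ B(5,4)–R(6,4)≠ R(5,5)–R(5,6)= R(5,5)–R(6,5)=  → 3/8 unlike.
Row 6: R(6,1)–R(6,2)= R(6,1)–R(7,1)= R(6,2)–R(6,3)= R(6,2)–R(7,2)= R(6,3)–R(6,4)= R(6,3)–R(7,3)= R(6,4)–R(6,5)= R(6,5)–R(7,5)=  → 0/8 unlike.
Row 7: R(7,1)–R(7,2)= R(7,2)–R(7,3)= R(7,5)–B(7,6)≠  → 1/3 unlike.
Total adjacent occupied pairs: 47; unlike-type pairs: 18.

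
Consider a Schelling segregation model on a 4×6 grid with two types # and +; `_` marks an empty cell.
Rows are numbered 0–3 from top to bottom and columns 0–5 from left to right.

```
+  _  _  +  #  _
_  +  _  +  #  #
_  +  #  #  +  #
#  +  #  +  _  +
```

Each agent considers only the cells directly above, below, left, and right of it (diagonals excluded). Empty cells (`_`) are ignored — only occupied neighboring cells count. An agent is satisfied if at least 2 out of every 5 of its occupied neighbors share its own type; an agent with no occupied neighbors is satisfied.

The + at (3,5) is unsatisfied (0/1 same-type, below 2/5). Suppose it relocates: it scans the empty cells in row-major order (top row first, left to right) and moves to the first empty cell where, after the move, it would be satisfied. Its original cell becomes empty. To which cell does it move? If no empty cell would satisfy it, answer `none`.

(0,1)

Vacating (3,5). Empty cells in order:
  (0,1): 2/2 same-type → satisfied — stop here.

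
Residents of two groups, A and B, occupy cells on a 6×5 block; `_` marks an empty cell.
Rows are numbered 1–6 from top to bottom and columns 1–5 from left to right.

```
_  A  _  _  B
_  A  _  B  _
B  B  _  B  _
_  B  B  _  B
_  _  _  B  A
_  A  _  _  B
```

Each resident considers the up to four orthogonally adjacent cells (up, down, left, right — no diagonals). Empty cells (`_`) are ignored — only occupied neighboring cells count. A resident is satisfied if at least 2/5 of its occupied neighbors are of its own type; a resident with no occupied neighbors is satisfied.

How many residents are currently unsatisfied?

Row 1: (1,2)A 1/1 satisfied · (1,5)B 0/0 satisfied
Row 2: (2,2)A 1/2 satisfied · (2,4)B 1/1 satisfied
Row 3: (3,1)B 1/1 satisfied · (3,2)B 2/3 satisfied · (3,4)B 1/1 satisfied
Row 4: (4,2)B 2/2 satisfied · (4,3)B 1/1 satisfied · (4,5)B 0/1 not
Row 5: (5,4)B 0/1 not · (5,5)A 0/3 not
Row 6: (6,2)A 0/0 satisfied · (6,5)B 0/1 not
Unsatisfied: (4,5), (5,4), (5,5), (6,5) — 4 in total.

4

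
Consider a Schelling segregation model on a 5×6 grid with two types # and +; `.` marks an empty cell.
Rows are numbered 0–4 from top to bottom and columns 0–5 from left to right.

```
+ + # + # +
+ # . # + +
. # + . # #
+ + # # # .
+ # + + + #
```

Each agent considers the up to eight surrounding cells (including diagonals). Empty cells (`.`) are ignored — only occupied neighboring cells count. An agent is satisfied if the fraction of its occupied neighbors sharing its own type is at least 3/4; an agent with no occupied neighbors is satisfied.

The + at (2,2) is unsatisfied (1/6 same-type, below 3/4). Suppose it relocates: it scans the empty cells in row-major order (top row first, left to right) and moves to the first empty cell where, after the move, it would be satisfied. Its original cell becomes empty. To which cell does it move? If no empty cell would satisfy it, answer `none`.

none

Vacating (2,2). Empty cells in order:
  (1,2): 2/6 same-type → still unsatisfied.
  (2,0): 3/5 same-type → still unsatisfied.
  (2,3): 1/6 same-type → still unsatisfied.
  (3,5): 1/5 same-type → still unsatisfied.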